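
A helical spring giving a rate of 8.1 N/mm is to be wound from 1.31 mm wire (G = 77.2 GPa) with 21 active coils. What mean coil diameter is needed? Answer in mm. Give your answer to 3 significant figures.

5.51 mm

D = (Gd⁴/(8N_a·k))^(1/3) = (77.2×10³·1.31⁴/(8·21·8.1))^(1/3)
  = (167.074)^(1/3) = 5.5077 mm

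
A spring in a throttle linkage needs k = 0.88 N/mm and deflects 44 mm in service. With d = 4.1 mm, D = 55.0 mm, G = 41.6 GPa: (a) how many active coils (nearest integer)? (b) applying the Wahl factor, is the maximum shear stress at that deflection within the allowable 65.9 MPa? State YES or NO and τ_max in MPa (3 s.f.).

N_a = Gd⁴/(8D³k) = (41.6×10³)(4.1⁴)/(8·55.0³·0.88) = 10.04 → N_a = 10
Actual rate k = Gd⁴/(8D³·10) = 0.88318 N/mm
Working load F = kδ = 0.88318·44 = 38.86 N
C = 55.0/4.1 = 13.4146; K_W = (4C−1)/(4C−4)+0.615/C = 1.1063
τ_max = K_W·8FD/(πd³) = 1.1063·78.969 = 87.36 MPa
τ_max > 65.9 MPa → exceeds allowable

(a) 10 coils; (b) NO, τ_max = 87.4 MPa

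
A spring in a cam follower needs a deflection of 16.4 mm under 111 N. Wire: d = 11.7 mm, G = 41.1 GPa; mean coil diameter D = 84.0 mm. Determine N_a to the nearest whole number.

24

Required rate k = F/δ = 111/16.4 = 6.7683 N/mm
N_a = Gd⁴/(8D³k) = (41.1×10³ × 11.7⁴)/(8 × 84.0³ × 6.7683)
    = 7.70168e+08 / 3.20928e+07 = 24 → 24 coils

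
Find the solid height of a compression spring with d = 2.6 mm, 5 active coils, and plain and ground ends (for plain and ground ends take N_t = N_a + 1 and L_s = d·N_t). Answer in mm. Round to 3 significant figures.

plain and ground ends: N_t = N_a + 1 = 5 + 1 = 6
L_s = d·N_t = 2.6 × 6 = 15.6 mm

15.6 mm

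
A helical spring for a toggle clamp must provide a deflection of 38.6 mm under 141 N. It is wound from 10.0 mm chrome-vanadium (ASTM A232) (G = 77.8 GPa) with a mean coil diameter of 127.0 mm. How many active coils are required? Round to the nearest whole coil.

Required rate k = F/δ = 141/38.6 = 3.6528 N/mm
N_a = Gd⁴/(8D³k) = (77.8×10³ × 10.0⁴)/(8 × 127.0³ × 3.6528)
    = 7.78e+08 / 5.98595e+07 = 13 → 13 coils

13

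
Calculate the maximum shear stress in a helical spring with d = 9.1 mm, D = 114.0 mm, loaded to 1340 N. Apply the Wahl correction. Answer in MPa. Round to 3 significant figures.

Spring index C = D/d = 114.0/9.1 = 12.5275
K_W = (4C−1)/(4C−4) + 0.615/C = 49.110/46.110 + 0.0491 = 1.1142
τ₀ = 8FD/(πd³) = 8·1340·114.0/(π·9.1³) = 1.22208e+06/2367.4 = 516.21 MPa
τ_max = K·τ₀ = 1.1142 × 516.21 = 575.14 MPa

575 MPa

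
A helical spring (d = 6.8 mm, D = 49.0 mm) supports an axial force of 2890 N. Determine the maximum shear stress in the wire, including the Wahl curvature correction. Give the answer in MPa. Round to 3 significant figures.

1380 MPa

Spring index C = D/d = 49.0/6.8 = 7.2059
K_W = (4C−1)/(4C−4) + 0.615/C = 27.824/24.824 + 0.0853 = 1.2062
τ₀ = 8FD/(πd³) = 8·2890·49.0/(π·6.8³) = 1.13288e+06/987.82 = 1146.9 MPa
τ_max = K·τ₀ = 1.2062 × 1146.9 = 1383.3 MPa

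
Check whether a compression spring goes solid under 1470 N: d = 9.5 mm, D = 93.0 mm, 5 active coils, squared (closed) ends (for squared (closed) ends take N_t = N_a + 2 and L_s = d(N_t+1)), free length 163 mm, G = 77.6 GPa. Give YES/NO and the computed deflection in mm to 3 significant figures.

NO, δ = 74.8 mm

k = Gd⁴/(8D³N_a) = (77.6×10³)(9.5⁴)/(8·93.0³·5) = 19.645 N/mm
N_t = 7; L_s = 9.5·8 = 76 mm; δ_solid = L₀ − L_s = 163 − 76 = 87 mm
δ = F/k = 1470/19.645 = 74.829 mm
δ < δ_solid → spring does not go solid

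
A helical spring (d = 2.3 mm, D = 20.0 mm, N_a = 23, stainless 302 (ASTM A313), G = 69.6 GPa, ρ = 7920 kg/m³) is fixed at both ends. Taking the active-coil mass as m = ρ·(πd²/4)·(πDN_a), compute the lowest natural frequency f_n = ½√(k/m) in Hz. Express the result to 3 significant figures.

83.4 Hz

k = Gd⁴/(8D³N_a) = (69.6×10³)(2.3⁴)/(8·20.0³·23) = 1.3232 N/mm = 1323.2 N/m
Wire length L = πDN_a = π·20.0·23 = 1445.1 mm
m = ρ·(πd²/4)·L = 7920 × 4.1548×10⁻⁶ m² × 1.4451 m = 0.047553 kg
f_n = ½√(k/m) = 0.5·√(1323.2/0.047553) = 0.5·√(27825) = 83.404 Hz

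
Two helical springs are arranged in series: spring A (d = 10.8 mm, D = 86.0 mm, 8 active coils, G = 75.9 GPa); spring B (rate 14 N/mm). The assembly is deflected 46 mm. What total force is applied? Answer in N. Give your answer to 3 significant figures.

k_A = Gd⁴/(8D³N_a) = (75.9×10³)(10.8⁴)/(8·86.0³·8) = 25.367 N/mm
Series: 1/k_eq = 1/25.367 + 1/14 = 0.11085; k_eq = 9.0212 N/mm
F = k_eq·δ = 9.0212·46 = 414.97 N

415 N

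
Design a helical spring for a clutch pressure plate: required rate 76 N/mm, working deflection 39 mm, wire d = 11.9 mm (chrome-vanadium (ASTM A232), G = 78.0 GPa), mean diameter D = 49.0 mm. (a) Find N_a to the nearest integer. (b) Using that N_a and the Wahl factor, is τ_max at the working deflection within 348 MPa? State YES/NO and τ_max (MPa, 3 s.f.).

(a) 22 coils; (b) YES, τ_max = 303 MPa

N_a = Gd⁴/(8D³k) = (78.0×10³)(11.9⁴)/(8·49.0³·76) = 21.87 → N_a = 22
Actual rate k = Gd⁴/(8D³·22) = 75.541 N/mm
Working load F = kδ = 75.541·39 = 2946.1 N
C = 49.0/11.9 = 4.1176; K_W = (4C−1)/(4C−4)+0.615/C = 1.3899
τ_max = K_W·8FD/(πd³) = 1.3899·218.14 = 303.2 MPa
τ_max ≤ 348 MPa → acceptable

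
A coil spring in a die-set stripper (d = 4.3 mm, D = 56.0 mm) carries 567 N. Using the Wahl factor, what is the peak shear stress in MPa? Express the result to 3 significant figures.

1130 MPa

Spring index C = D/d = 56.0/4.3 = 13.0233
K_W = (4C−1)/(4C−4) + 0.615/C = 51.093/48.093 + 0.0472 = 1.1096
τ₀ = 8FD/(πd³) = 8·567·56.0/(π·4.3³) = 254016/249.78 = 1017 MPa
τ_max = K·τ₀ = 1.1096 × 1017 = 1128.4 MPa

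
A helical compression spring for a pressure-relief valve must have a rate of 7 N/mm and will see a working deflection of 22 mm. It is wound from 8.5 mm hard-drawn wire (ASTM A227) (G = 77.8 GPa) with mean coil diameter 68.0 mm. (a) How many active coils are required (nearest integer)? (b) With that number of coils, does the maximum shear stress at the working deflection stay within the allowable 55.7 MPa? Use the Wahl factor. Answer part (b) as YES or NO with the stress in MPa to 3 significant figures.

N_a = Gd⁴/(8D³k) = (77.8×10³)(8.5⁴)/(8·68.0³·7) = 23.06 → N_a = 23
Actual rate k = Gd⁴/(8D³·23) = 7.0196 N/mm
Working load F = kδ = 7.0196·22 = 154.43 N
C = 68.0/8.5 = 8.0000; K_W = (4C−1)/(4C−4)+0.615/C = 1.1840
τ_max = K_W·8FD/(πd³) = 1.1840·43.544 = 51.557 MPa
τ_max ≤ 55.7 MPa → acceptable

(a) 23 coils; (b) YES, τ_max = 51.6 MPa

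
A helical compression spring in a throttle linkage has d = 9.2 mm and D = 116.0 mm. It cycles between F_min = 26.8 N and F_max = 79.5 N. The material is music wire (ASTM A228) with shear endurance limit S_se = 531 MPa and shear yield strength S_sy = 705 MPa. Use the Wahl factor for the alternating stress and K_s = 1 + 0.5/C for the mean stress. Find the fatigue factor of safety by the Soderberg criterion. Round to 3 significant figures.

19.7

C = D/d = 116.0/9.2 = 12.6087; K_W = (4C−1)/(4C−4)+0.615/C = 1.1134; K_s = 1+0.5/C = 1.0397
F_a = (F_max−F_min)/2 = 26.35 N; F_m = (F_max+F_min)/2 = 53.15 N
τ_a = K_W·8F_aD/(πd³) = 1.1134 × 9.9957 = 11.129 MPa
τ_m = K_s·8F_mD/(πd³) = 1.0397 × 20.162 = 20.962 MPa
Soderberg: 1/n_f = τ_a/S_se + τ_m/S_sy = 11.129/531 + 20.962/705 = 0.02096 + 0.02973 = 0.050692
n_f = 1/0.050692 = 19.73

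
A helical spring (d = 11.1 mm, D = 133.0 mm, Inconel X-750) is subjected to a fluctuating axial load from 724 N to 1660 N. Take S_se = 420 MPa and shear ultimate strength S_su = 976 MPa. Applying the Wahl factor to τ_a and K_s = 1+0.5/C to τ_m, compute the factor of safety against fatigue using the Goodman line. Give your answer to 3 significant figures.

1.60

C = D/d = 133.0/11.1 = 11.9820; K_W = (4C−1)/(4C−4)+0.615/C = 1.1196; K_s = 1+0.5/C = 1.0417
F_a = (F_max−F_min)/2 = 468 N; F_m = (F_max+F_min)/2 = 1192 N
τ_a = K_W·8F_aD/(πd³) = 1.1196 × 115.9 = 129.76 MPa
τ_m = K_s·8F_mD/(πd³) = 1.0417 × 295.19 = 307.51 MPa
Goodman: 1/n_f = τ_a/S_se + τ_m/S_su = 129.76/420 + 307.51/976 = 0.30895 + 0.31507 = 0.62402
n_f = 1/0.62402 = 1.603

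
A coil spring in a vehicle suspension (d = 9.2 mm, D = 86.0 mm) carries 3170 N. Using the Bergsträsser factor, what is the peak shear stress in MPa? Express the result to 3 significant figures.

1020 MPa

Spring index C = D/d = 86.0/9.2 = 9.3478
K_B = (4C+2)/(4C−3) = 39.391/34.391 = 1.1454
τ₀ = 8FD/(πd³) = 8·3170·86.0/(π·9.2³) = 2.18096e+06/2446.3 = 891.53 MPa
τ_max = K·τ₀ = 1.1454 × 891.53 = 1021.1 MPa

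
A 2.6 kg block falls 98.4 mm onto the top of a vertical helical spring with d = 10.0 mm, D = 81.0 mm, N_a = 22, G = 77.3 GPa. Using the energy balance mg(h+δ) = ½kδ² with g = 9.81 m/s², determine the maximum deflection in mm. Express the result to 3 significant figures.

27.9 mm

k = Gd⁴/(8D³N_a) = (77.3×10³)(10.0⁴)/(8·81.0³·22) = 8.2644 N/mm
W = mg = 2.6 × 9.81 = 25.506 N
½kδ² − Wδ − Wh = 0 → δ = (W + √(W² + 2kWh))/k
δ = (25.506 + √(650.56 + 41483.9))/8.2644 = (25.506 + 205.27)/8.2644 = 27.924 mm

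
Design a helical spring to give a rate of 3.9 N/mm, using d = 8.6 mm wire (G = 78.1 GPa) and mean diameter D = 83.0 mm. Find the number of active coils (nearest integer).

N_a = Gd⁴/(8D³k) = (78.1×10³ × 8.6⁴)/(8 × 83.0³ × 3.9)
    = 4.27213e+08 / 1.78398e+07 = 23.95 → 24 coils

24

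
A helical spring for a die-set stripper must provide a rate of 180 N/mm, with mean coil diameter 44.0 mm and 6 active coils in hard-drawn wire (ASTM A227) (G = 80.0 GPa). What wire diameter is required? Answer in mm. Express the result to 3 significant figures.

d = (8D³N_a·k / G)^(1/4) = (8·44.0³·6·180 / (80.0×10³))^0.25
  = (9199.9)^0.25 = 9.7937 mm

9.79 mm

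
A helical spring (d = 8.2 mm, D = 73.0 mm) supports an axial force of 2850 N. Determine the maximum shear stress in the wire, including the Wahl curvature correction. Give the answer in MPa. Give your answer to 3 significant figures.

1120 MPa

Spring index C = D/d = 73.0/8.2 = 8.9024
K_W = (4C−1)/(4C−4) + 0.615/C = 34.610/31.610 + 0.0691 = 1.1640
τ₀ = 8FD/(πd³) = 8·2850·73.0/(π·8.2³) = 1.6644e+06/1732.2 = 960.87 MPa
τ_max = K·τ₀ = 1.1640 × 960.87 = 1118.4 MPa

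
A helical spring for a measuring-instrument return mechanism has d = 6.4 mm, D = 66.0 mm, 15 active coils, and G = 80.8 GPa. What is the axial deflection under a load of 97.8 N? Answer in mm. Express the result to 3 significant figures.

k = Gd⁴/(8D³N_a) = (80.8×10³)(6.4⁴)/(8·66.0³·15) = 3.9293 N/mm
δ = F/k = 97.8 / 3.9293 = 24.89 mm

24.9 mm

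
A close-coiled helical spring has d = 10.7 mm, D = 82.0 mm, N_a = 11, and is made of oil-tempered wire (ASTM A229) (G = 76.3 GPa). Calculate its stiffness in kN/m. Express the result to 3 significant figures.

20.6 kN/m

k = Gd⁴/(8D³N_a) = (76.3×10³ × 10.7⁴) / (8 × 82.0³ × 11)
  = 1.00014e+09 / 4.85204e+07 = 20.613 N/mm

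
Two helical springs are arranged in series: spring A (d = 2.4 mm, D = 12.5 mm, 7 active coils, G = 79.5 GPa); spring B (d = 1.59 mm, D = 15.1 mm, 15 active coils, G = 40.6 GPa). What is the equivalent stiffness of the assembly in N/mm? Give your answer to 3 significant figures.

0.612 N/mm

k_A = Gd⁴/(8D³N_a) = (79.5×10³)(2.4⁴)/(8·12.5³·7) = 24.115 N/mm
k_B = Gd⁴/(8D³N_a) = (40.6×10³)(1.59⁴)/(8·15.1³·15) = 0.62806 N/mm
Series: 1/k_eq = 1/24.115 + 1/0.62806 = 1.6337; k_eq = 0.61212 N/mm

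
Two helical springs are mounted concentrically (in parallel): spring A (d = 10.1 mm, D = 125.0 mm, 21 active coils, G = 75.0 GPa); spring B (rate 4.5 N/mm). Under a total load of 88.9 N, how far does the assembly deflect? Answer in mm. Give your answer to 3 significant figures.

12.9 mm

k_A = Gd⁴/(8D³N_a) = (75.0×10³)(10.1⁴)/(8·125.0³·21) = 2.3785 N/mm
Parallel: k_eq = 2.3785 + 4.5 = 6.8785 N/mm
δ = F/k_eq = 88.9/6.8785 = 12.924 mm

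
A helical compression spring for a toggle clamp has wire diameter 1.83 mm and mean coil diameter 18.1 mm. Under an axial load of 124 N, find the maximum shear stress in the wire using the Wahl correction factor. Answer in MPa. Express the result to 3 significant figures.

Spring index C = D/d = 18.1/1.83 = 9.8907
K_W = (4C−1)/(4C−4) + 0.615/C = 38.563/35.563 + 0.0622 = 1.1465
τ₀ = 8FD/(πd³) = 8·124·18.1/(π·1.83³) = 17955.2/19.253 = 932.58 MPa
τ_max = K·τ₀ = 1.1465 × 932.58 = 1069.2 MPa

1070 MPa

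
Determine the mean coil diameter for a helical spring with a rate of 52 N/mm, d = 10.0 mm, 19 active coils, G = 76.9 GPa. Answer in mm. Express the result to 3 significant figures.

D = (Gd⁴/(8N_a·k))^(1/3) = (76.9×10³·10.0⁴/(8·19·52))^(1/3)
  = (97292.5)^(1/3) = 45.9931 mm

46.0 mm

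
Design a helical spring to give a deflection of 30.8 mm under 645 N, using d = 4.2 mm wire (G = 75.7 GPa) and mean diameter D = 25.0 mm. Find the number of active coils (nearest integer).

9

Required rate k = F/δ = 645/30.8 = 20.942 N/mm
N_a = Gd⁴/(8D³k) = (75.7×10³ × 4.2⁴)/(8 × 25.0³ × 20.942)
    = 2.35555e+07 / 2.61769e+06 = 8.999 → 9 coils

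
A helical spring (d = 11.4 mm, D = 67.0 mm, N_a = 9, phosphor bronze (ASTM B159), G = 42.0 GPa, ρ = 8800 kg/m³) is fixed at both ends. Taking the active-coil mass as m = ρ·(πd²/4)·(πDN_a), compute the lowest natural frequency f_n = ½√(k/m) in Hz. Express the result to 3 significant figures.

k = Gd⁴/(8D³N_a) = (42.0×10³)(11.4⁴)/(8·67.0³·9) = 32.758 N/mm = 32758 N/m
Wire length L = πDN_a = π·67.0·9 = 1894.4 mm
m = ρ·(πd²/4)·L = 8800 × 102.07×10⁻⁶ m² × 1.8944 m = 1.7016 kg
f_n = ½√(k/m) = 0.5·√(32758/1.7016) = 0.5·√(19251) = 69.375 Hz

69.4 Hz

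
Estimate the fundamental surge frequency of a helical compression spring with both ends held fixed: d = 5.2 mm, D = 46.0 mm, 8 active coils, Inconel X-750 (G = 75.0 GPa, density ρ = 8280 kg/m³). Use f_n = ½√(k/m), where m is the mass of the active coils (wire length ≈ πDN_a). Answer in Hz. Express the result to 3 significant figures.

k = Gd⁴/(8D³N_a) = (75.0×10³)(5.2⁴)/(8·46.0³·8) = 8.8028 N/mm = 8802.8 N/m
Wire length L = πDN_a = π·46.0·8 = 1156.1 mm
m = ρ·(πd²/4)·L = 8280 × 21.237×10⁻⁶ m² × 1.1561 m = 0.20329 kg
f_n = ½√(k/m) = 0.5·√(8802.8/0.20329) = 0.5·√(43301) = 104.04 Hz

104 Hz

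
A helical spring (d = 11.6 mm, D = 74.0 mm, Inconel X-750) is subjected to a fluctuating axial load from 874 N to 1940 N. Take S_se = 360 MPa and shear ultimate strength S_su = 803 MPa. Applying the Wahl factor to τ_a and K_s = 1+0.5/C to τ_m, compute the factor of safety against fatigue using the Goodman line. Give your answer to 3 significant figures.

C = D/d = 74.0/11.6 = 6.3793; K_W = (4C−1)/(4C−4)+0.615/C = 1.2358; K_s = 1+0.5/C = 1.0784
F_a = (F_max−F_min)/2 = 533 N; F_m = (F_max+F_min)/2 = 1407 N
τ_a = K_W·8F_aD/(πd³) = 1.2358 × 64.347 = 79.521 MPa
τ_m = K_s·8F_mD/(πd³) = 1.0784 × 169.86 = 183.17 MPa
Goodman: 1/n_f = τ_a/S_se + τ_m/S_su = 79.521/360 + 183.17/803 = 0.22089 + 0.22811 = 0.449
n_f = 1/0.449 = 2.227

2.23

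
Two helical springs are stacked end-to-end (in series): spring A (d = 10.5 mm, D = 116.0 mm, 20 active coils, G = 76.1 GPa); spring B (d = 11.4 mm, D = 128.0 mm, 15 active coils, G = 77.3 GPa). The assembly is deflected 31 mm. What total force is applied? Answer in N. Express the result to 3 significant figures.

k_A = Gd⁴/(8D³N_a) = (76.1×10³)(10.5⁴)/(8·116.0³·20) = 3.7038 N/mm
k_B = Gd⁴/(8D³N_a) = (77.3×10³)(11.4⁴)/(8·128.0³·15) = 5.1879 N/mm
Series: 1/k_eq = 1/3.7038 + 1/5.1879 = 0.46275; k_eq = 2.161 N/mm
F = k_eq·δ = 2.161·31 = 66.991 N

67.0 N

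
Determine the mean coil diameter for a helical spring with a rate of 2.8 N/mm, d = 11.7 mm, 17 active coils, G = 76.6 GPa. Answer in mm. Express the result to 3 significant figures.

156 mm

D = (Gd⁴/(8N_a·k))^(1/3) = (76.6×10³·11.7⁴/(8·17·2.8))^(1/3)
  = (3.76943e+06)^(1/3) = 155.6294 mm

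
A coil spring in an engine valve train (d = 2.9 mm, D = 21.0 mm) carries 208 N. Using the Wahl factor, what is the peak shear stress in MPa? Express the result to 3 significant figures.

550 MPa

Spring index C = D/d = 21.0/2.9 = 7.2414
K_W = (4C−1)/(4C−4) + 0.615/C = 27.966/24.966 + 0.0849 = 1.2051
τ₀ = 8FD/(πd³) = 8·208·21.0/(π·2.9³) = 34944/76.62 = 456.07 MPa
τ_max = K·τ₀ = 1.2051 × 456.07 = 549.6 MPa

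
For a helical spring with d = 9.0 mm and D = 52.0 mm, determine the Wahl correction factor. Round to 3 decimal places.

C = D/d = 52.0/9.0 = 5.7778
K_W = (4C−1)/(4C−4) + 0.615/C = 22.111/19.111 + 0.1064 = 1.2634

1.263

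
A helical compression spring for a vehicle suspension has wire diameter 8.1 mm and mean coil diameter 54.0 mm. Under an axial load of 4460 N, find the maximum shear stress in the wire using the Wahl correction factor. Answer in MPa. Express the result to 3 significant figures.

Spring index C = D/d = 54.0/8.1 = 6.6667
K_W = (4C−1)/(4C−4) + 0.615/C = 25.667/22.667 + 0.0922 = 1.2246
τ₀ = 8FD/(πd³) = 8·4460·54.0/(π·8.1³) = 1.92672e+06/1669.6 = 1154 MPa
τ_max = K·τ₀ = 1.2246 × 1154 = 1413.2 MPa

1410 MPa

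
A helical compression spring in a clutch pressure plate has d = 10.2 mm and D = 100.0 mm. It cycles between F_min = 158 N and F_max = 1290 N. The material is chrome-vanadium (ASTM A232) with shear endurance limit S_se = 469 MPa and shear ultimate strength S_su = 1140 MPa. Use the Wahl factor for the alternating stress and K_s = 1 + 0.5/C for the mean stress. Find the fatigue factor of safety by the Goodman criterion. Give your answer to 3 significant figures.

2.03

C = D/d = 100.0/10.2 = 9.8039; K_W = (4C−1)/(4C−4)+0.615/C = 1.1479; K_s = 1+0.5/C = 1.0510
F_a = (F_max−F_min)/2 = 566 N; F_m = (F_max+F_min)/2 = 724 N
τ_a = K_W·8F_aD/(πd³) = 1.1479 × 135.82 = 155.91 MPa
τ_m = K_s·8F_mD/(πd³) = 1.0510 × 173.73 = 182.59 MPa
Goodman: 1/n_f = τ_a/S_se + τ_m/S_su = 155.91/469 + 182.59/1140 = 0.33243 + 0.16017 = 0.49259
n_f = 1/0.49259 = 2.03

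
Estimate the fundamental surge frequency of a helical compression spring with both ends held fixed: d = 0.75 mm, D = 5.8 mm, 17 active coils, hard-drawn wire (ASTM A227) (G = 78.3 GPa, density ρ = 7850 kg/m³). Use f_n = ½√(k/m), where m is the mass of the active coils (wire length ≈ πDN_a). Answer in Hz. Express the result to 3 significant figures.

466 Hz

k = Gd⁴/(8D³N_a) = (78.3×10³)(0.75⁴)/(8·5.8³·17) = 0.93365 N/mm = 933.65 N/m
Wire length L = πDN_a = π·5.8·17 = 309.76 mm
m = ρ·(πd²/4)·L = 7850 × 0.44179×10⁻⁶ m² × 0.30976 m = 0.0010743 kg
f_n = ½√(k/m) = 0.5·√(933.65/0.0010743) = 0.5·√(8.6911e+05) = 466.13 Hz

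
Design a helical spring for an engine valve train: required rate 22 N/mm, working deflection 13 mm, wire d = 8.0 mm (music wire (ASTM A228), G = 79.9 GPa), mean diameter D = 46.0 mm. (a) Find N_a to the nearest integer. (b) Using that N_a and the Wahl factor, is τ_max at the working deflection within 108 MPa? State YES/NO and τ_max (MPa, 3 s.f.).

(a) 19 coils; (b) YES, τ_max = 83.2 MPa

N_a = Gd⁴/(8D³k) = (79.9×10³)(8.0⁴)/(8·46.0³·22) = 19.1 → N_a = 19
Actual rate k = Gd⁴/(8D³·19) = 22.12 N/mm
Working load F = kδ = 22.12·13 = 287.56 N
C = 46.0/8.0 = 5.7500; K_W = (4C−1)/(4C−4)+0.615/C = 1.2649
τ_max = K_W·8FD/(πd³) = 1.2649·65.79 = 83.215 MPa
τ_max ≤ 108 MPa → acceptable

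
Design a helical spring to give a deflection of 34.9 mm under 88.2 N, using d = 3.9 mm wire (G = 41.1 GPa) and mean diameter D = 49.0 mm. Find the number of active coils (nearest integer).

4

Required rate k = F/δ = 88.2/34.9 = 2.5272 N/mm
N_a = Gd⁴/(8D³k) = (41.1×10³ × 3.9⁴)/(8 × 49.0³ × 2.5272)
    = 9.50824e+06 / 2.3786e+06 = 3.997 → 4 coils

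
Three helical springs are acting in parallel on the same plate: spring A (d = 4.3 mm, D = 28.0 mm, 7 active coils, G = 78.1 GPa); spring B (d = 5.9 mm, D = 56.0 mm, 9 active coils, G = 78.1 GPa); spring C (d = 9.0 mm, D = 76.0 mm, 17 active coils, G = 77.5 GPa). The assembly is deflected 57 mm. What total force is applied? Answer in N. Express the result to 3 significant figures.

k_A = Gd⁴/(8D³N_a) = (78.1×10³)(4.3⁴)/(8·28.0³·7) = 21.72 N/mm
k_B = Gd⁴/(8D³N_a) = (78.1×10³)(5.9⁴)/(8·56.0³·9) = 7.4845 N/mm
k_C = Gd⁴/(8D³N_a) = (77.5×10³)(9.0⁴)/(8·76.0³·17) = 8.5171 N/mm
Parallel: k_eq = 21.72 + 7.4845 + 8.5171 = 37.722 N/mm
F = k_eq·δ = 37.722·57 = 2150.1 N

2150 N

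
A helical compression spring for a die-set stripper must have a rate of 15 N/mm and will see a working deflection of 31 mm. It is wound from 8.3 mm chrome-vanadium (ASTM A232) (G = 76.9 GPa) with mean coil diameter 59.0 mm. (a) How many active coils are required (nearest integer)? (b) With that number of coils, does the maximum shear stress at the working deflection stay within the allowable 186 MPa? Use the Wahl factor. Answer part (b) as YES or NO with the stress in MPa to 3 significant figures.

(a) 15 coils; (b) YES, τ_max = 146 MPa

N_a = Gd⁴/(8D³k) = (76.9×10³)(8.3⁴)/(8·59.0³·15) = 14.81 → N_a = 15
Actual rate k = Gd⁴/(8D³·15) = 14.808 N/mm
Working load F = kδ = 14.808·31 = 459.05 N
C = 59.0/8.3 = 7.1084; K_W = (4C−1)/(4C−4)+0.615/C = 1.2093
τ_max = K_W·8FD/(πd³) = 1.2093·120.62 = 145.87 MPa
τ_max ≤ 186 MPa → acceptable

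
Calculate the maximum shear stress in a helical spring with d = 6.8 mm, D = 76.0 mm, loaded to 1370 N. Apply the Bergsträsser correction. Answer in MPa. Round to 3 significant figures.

944 MPa

Spring index C = D/d = 76.0/6.8 = 11.1765
K_B = (4C+2)/(4C−3) = 46.706/41.706 = 1.1199
τ₀ = 8FD/(πd³) = 8·1370·76.0/(π·6.8³) = 832960/987.82 = 843.23 MPa
τ_max = K·τ₀ = 1.1199 × 843.23 = 944.33 MPa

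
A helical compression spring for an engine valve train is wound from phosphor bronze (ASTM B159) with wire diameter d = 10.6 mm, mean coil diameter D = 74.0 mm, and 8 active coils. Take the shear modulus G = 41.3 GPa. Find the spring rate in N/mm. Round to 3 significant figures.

k = Gd⁴/(8D³N_a) = (41.3×10³ × 10.6⁴) / (8 × 74.0³ × 8)
  = 5.21403e+08 / 2.59343e+07 = 20.105 N/mm

20.1 N/mm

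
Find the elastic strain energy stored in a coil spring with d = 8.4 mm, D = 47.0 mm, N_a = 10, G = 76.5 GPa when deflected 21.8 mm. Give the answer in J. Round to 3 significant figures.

k = Gd⁴/(8D³N_a) = (76.5×10³)(8.4⁴)/(8·47.0³·10) = 45.856 N/mm
U = ½kδ² = 0.5 × 45.856 × 21.8² = 10896 N·mm = 10.896 J

10.9 J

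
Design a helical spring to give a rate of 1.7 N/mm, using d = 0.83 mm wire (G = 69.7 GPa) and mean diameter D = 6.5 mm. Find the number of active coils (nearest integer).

9

N_a = Gd⁴/(8D³k) = (69.7×10³ × 0.83⁴)/(8 × 6.5³ × 1.7)
    = 33078.4 / 3734.9 = 8.857 → 9 coils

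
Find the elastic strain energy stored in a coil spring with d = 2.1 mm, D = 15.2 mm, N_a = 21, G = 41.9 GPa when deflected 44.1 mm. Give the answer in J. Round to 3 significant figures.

1.34 J

k = Gd⁴/(8D³N_a) = (41.9×10³)(2.1⁴)/(8·15.2³·21) = 1.3812 N/mm
U = ½kδ² = 0.5 × 1.3812 × 44.1² = 1343.1 N·mm = 1.3431 J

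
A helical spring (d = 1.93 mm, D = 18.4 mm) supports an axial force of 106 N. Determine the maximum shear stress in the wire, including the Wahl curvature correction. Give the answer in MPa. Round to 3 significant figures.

796 MPa

Spring index C = D/d = 18.4/1.93 = 9.5337
K_W = (4C−1)/(4C−4) + 0.615/C = 37.135/34.135 + 0.0645 = 1.1524
τ₀ = 8FD/(πd³) = 8·106·18.4/(π·1.93³) = 15603.2/22.585 = 690.86 MPa
τ_max = K·τ₀ = 1.1524 × 690.86 = 796.15 MPa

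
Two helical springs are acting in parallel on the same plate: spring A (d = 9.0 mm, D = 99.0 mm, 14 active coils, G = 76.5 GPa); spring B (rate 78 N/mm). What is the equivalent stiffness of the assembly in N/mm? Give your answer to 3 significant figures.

82.6 N/mm

k_A = Gd⁴/(8D³N_a) = (76.5×10³)(9.0⁴)/(8·99.0³·14) = 4.6186 N/mm
Parallel: k_eq = 4.6186 + 78 = 82.619 N/mm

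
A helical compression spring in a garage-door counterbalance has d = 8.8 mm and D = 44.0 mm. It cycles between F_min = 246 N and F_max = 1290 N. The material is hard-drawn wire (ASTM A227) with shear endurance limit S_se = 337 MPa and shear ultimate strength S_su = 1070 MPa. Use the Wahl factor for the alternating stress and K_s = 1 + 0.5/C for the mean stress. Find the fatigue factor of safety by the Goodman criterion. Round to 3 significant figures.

C = D/d = 44.0/8.8 = 5.0000; K_W = (4C−1)/(4C−4)+0.615/C = 1.3105; K_s = 1+0.5/C = 1.1000
F_a = (F_max−F_min)/2 = 522 N; F_m = (F_max+F_min)/2 = 768 N
τ_a = K_W·8F_aD/(πd³) = 1.3105 × 85.825 = 112.47 MPa
τ_m = K_s·8F_mD/(πd³) = 1.1000 × 126.27 = 138.9 MPa
Goodman: 1/n_f = τ_a/S_se + τ_m/S_su = 112.47/337 + 138.9/1070 = 0.33375 + 0.12981 = 0.46356
n_f = 1/0.46356 = 2.157

2.16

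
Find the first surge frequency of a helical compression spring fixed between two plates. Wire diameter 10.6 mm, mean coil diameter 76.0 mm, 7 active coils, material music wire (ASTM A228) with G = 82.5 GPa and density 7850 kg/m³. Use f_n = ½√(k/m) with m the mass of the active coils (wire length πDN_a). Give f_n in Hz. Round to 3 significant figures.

k = Gd⁴/(8D³N_a) = (82.5×10³)(10.6⁴)/(8·76.0³·7) = 42.369 N/mm = 42369 N/m
Wire length L = πDN_a = π·76.0·7 = 1671.3 mm
m = ρ·(πd²/4)·L = 7850 × 88.247×10⁻⁶ m² × 1.6713 m = 1.1578 kg
f_n = ½√(k/m) = 0.5·√(42369/1.1578) = 0.5·√(36595) = 95.648 Hz

95.6 Hz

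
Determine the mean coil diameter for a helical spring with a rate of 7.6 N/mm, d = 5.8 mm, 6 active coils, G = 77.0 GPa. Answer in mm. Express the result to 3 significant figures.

62.0 mm

D = (Gd⁴/(8N_a·k))^(1/3) = (77.0×10³·5.8⁴/(8·6·7.6))^(1/3)
  = (238862)^(1/3) = 62.0463 mm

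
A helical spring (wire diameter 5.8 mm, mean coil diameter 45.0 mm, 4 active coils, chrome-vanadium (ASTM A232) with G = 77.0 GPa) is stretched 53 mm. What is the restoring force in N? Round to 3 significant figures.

k = Gd⁴/(8D³N_a) = (77.0×10³)(5.8⁴)/(8·45.0³·4) = 29.882 N/mm
F = k·δ = 29.882 × 53 = 1583.8 N

1580 N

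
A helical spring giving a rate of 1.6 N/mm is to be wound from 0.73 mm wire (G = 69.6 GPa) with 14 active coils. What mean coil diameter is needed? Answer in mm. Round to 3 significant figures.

4.80 mm

D = (Gd⁴/(8N_a·k))^(1/3) = (69.6×10³·0.73⁴/(8·14·1.6))^(1/3)
  = (110.297)^(1/3) = 4.7957 mm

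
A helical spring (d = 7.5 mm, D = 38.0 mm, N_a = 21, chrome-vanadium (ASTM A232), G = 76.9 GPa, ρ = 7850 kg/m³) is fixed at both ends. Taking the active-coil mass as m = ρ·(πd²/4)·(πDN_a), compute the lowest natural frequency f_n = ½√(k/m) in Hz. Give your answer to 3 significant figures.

k = Gd⁴/(8D³N_a) = (76.9×10³)(7.5⁴)/(8·38.0³·21) = 26.394 N/mm = 26394 N/m
Wire length L = πDN_a = π·38.0·21 = 2507 mm
m = ρ·(πd²/4)·L = 7850 × 44.179×10⁻⁶ m² × 2.507 m = 0.86943 kg
f_n = ½√(k/m) = 0.5·√(26394/0.86943) = 0.5·√(30358) = 87.118 Hz

87.1 Hz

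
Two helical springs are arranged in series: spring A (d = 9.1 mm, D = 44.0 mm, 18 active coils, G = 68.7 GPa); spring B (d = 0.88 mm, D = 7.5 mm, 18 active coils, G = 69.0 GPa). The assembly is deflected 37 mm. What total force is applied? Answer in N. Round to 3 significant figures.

k_A = Gd⁴/(8D³N_a) = (68.7×10³)(9.1⁴)/(8·44.0³·18) = 38.406 N/mm
k_B = Gd⁴/(8D³N_a) = (69.0×10³)(0.88⁴)/(8·7.5³·18) = 0.68114 N/mm
Series: 1/k_eq = 1/38.406 + 1/0.68114 = 1.4942; k_eq = 0.66927 N/mm
F = k_eq·δ = 0.66927·37 = 24.763 N

24.8 N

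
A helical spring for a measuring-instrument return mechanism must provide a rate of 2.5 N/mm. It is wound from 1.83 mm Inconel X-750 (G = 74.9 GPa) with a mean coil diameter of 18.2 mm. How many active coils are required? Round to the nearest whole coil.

7

N_a = Gd⁴/(8D³k) = (74.9×10³ × 1.83⁴)/(8 × 18.2³ × 2.5)
    = 840013 / 120571 = 6.967 → 7 coils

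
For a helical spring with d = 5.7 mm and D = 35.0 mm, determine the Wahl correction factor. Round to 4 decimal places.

C = D/d = 35.0/5.7 = 6.1404
K_W = (4C−1)/(4C−4) + 0.615/C = 23.561/20.561 + 0.1002 = 1.2461

1.2461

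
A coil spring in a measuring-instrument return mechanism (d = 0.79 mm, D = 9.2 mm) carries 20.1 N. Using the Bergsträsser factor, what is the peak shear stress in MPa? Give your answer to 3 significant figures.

1060 MPa

Spring index C = D/d = 9.2/0.79 = 11.6456
K_B = (4C+2)/(4C−3) = 48.582/43.582 = 1.1147
τ₀ = 8FD/(πd³) = 8·20.1·9.2/(π·0.79³) = 1479.36/1.5489 = 955.09 MPa
τ_max = K·τ₀ = 1.1147 × 955.09 = 1064.7 MPa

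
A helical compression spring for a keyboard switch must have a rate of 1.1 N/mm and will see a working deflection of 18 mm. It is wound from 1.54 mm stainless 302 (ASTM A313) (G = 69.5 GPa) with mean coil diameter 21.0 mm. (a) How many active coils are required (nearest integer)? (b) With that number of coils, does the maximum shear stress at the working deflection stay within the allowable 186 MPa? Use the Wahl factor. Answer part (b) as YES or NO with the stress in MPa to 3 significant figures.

(a) 5 coils; (b) NO, τ_max = 307 MPa

N_a = Gd⁴/(8D³k) = (69.5×10³)(1.54⁴)/(8·21.0³·1.1) = 4.797 → N_a = 5
Actual rate k = Gd⁴/(8D³·5) = 1.0552 N/mm
Working load F = kδ = 1.0552·18 = 18.994 N
C = 21.0/1.54 = 13.6364; K_W = (4C−1)/(4C−4)+0.615/C = 1.1045
τ_max = K_W·8FD/(πd³) = 1.1045·278.11 = 307.16 MPa
τ_max > 186 MPa → exceeds allowable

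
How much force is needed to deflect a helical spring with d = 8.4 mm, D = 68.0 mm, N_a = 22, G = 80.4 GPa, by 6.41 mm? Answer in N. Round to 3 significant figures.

k = Gd⁴/(8D³N_a) = (80.4×10³)(8.4⁴)/(8·68.0³·22) = 7.2333 N/mm
F = k·δ = 7.2333 × 6.41 = 46.365 N

46.4 N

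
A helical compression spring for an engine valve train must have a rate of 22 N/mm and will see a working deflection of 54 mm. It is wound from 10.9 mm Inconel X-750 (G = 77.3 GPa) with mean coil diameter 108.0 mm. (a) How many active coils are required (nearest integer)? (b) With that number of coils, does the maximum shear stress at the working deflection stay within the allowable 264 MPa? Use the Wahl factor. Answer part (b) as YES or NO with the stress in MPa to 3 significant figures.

N_a = Gd⁴/(8D³k) = (77.3×10³)(10.9⁴)/(8·108.0³·22) = 4.922 → N_a = 5
Actual rate k = Gd⁴/(8D³·5) = 21.655 N/mm
Working load F = kδ = 21.655·54 = 1169.4 N
C = 108.0/10.9 = 9.9083; K_W = (4C−1)/(4C−4)+0.615/C = 1.1463
τ_max = K_W·8FD/(πd³) = 1.1463·248.33 = 284.65 MPa
τ_max > 264 MPa → exceeds allowable

(a) 5 coils; (b) NO, τ_max = 285 MPa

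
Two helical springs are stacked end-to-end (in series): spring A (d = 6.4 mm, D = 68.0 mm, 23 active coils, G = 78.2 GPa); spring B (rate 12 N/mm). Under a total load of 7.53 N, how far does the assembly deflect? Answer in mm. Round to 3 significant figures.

k_A = Gd⁴/(8D³N_a) = (78.2×10³)(6.4⁴)/(8·68.0³·23) = 2.2677 N/mm
Series: 1/k_eq = 1/2.2677 + 1/12 = 0.52431; k_eq = 1.9073 N/mm
δ = F/k_eq = 7.53/1.9073 = 3.9481 mm

3.95 mm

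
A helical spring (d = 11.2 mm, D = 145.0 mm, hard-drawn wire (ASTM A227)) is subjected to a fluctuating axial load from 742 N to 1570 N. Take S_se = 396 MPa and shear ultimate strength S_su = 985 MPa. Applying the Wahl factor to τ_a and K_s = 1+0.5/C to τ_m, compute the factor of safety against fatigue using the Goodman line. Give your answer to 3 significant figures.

1.60

C = D/d = 145.0/11.2 = 12.9464; K_W = (4C−1)/(4C−4)+0.615/C = 1.1103; K_s = 1+0.5/C = 1.0386
F_a = (F_max−F_min)/2 = 414 N; F_m = (F_max+F_min)/2 = 1156 N
τ_a = K_W·8F_aD/(πd³) = 1.1103 × 108.81 = 120.81 MPa
τ_m = K_s·8F_mD/(πd³) = 1.0386 × 303.82 = 315.55 MPa
Goodman: 1/n_f = τ_a/S_se + τ_m/S_su = 120.81/396 + 315.55/985 = 0.30507 + 0.32036 = 0.62542
n_f = 1/0.62542 = 1.599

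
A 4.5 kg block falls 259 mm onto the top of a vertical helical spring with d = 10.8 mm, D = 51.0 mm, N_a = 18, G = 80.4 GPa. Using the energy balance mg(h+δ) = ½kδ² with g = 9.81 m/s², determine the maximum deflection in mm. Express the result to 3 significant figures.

20.8 mm

k = Gd⁴/(8D³N_a) = (80.4×10³)(10.8⁴)/(8·51.0³·18) = 57.264 N/mm
W = mg = 4.5 × 9.81 = 44.145 N
½kδ² − Wδ − Wh = 0 → δ = (W + √(W² + 2kWh))/k
δ = (44.145 + √(1948.8 + 1.30945e+06))/57.264 = (44.145 + 1145.2)/57.264 = 20.769 mm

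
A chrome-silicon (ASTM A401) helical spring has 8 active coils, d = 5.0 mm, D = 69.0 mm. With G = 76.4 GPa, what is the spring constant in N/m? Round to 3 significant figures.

2270 N/m

k = Gd⁴/(8D³N_a) = (76.4×10³ × 5.0⁴) / (8 × 69.0³ × 8)
  = 4.775e+07 / 2.10246e+07 = 2.2712 N/mm = 2271.2 N/m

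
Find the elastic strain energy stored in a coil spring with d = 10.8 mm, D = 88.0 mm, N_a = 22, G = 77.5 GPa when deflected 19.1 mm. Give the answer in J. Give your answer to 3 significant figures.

1.60 J

k = Gd⁴/(8D³N_a) = (77.5×10³)(10.8⁴)/(8·88.0³·22) = 8.791 N/mm
U = ½kδ² = 0.5 × 8.791 × 19.1² = 1603.5 N·mm = 1.6035 J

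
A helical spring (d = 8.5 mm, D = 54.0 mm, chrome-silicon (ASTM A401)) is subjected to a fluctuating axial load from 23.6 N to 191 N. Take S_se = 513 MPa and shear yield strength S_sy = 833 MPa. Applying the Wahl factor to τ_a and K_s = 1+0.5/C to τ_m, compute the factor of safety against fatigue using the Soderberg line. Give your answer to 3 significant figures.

C = D/d = 54.0/8.5 = 6.3529; K_W = (4C−1)/(4C−4)+0.615/C = 1.2369; K_s = 1+0.5/C = 1.0787
F_a = (F_max−F_min)/2 = 83.7 N; F_m = (F_max+F_min)/2 = 107.3 N
τ_a = K_W·8F_aD/(πd³) = 1.2369 × 18.741 = 23.182 MPa
τ_m = K_s·8F_mD/(πd³) = 1.0787 × 24.026 = 25.917 MPa
Soderberg: 1/n_f = τ_a/S_se + τ_m/S_sy = 23.182/513 + 25.917/833 = 0.04519 + 0.03111 = 0.076301
n_f = 1/0.076301 = 13.11

13.1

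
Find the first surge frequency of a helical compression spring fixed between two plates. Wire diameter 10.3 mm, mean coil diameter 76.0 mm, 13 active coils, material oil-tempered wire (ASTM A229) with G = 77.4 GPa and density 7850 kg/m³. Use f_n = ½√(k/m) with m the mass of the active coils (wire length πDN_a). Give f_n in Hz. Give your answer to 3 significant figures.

48.5 Hz

k = Gd⁴/(8D³N_a) = (77.4×10³)(10.3⁴)/(8·76.0³·13) = 19.082 N/mm = 19082 N/m
Wire length L = πDN_a = π·76.0·13 = 3103.9 mm
m = ρ·(πd²/4)·L = 7850 × 83.323×10⁻⁶ m² × 3.1039 m = 2.0302 kg
f_n = ½√(k/m) = 0.5·√(19082/2.0302) = 0.5·√(9398.9) = 48.474 Hz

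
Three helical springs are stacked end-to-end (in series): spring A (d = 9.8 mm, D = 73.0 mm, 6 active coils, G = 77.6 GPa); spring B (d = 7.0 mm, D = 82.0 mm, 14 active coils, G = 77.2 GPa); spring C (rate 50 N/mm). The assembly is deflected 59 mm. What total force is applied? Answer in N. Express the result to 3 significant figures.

156 N

k_A = Gd⁴/(8D³N_a) = (77.6×10³)(9.8⁴)/(8·73.0³·6) = 38.332 N/mm
k_B = Gd⁴/(8D³N_a) = (77.2×10³)(7.0⁴)/(8·82.0³·14) = 3.0016 N/mm
Series: 1/k_eq = 1/38.332 + 1/3.0016 + 1/50 = 0.37925; k_eq = 2.6368 N/mm
F = k_eq·δ = 2.6368·59 = 155.57 N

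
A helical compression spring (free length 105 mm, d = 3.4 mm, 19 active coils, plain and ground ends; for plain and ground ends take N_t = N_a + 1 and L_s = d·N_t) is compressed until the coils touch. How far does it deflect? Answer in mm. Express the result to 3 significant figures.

N_t = 20; L_s = 3.4·20 = 68 mm
δ_solid = L₀ − L_s = 105 − 68 = 37 mm

37.0 mm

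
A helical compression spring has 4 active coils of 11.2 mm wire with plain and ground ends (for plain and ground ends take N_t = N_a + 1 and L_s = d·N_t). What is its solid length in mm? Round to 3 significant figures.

56.0 mm

plain and ground ends: N_t = N_a + 1 = 4 + 1 = 5
L_s = d·N_t = 11.2 × 5 = 56 mm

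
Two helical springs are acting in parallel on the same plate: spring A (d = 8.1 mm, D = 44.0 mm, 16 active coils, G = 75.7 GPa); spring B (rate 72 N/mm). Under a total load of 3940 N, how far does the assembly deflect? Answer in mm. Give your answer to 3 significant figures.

k_A = Gd⁴/(8D³N_a) = (75.7×10³)(8.1⁴)/(8·44.0³·16) = 29.886 N/mm
Parallel: k_eq = 29.886 + 72 = 101.89 N/mm
δ = F/k_eq = 3940/101.89 = 38.671 mm

38.7 mm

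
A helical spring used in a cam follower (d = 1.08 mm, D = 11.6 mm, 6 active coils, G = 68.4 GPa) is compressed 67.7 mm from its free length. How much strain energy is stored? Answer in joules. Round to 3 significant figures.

2.85 J

k = Gd⁴/(8D³N_a) = (68.4×10³)(1.08⁴)/(8·11.6³·6) = 1.242 N/mm
U = ½kδ² = 0.5 × 1.242 × 67.7² = 2846.3 N·mm = 2.8463 J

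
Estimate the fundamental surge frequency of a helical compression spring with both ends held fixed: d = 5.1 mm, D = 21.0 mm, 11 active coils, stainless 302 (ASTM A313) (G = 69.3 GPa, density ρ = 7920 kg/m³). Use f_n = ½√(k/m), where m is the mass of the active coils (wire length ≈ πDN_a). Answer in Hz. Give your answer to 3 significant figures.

350 Hz

k = Gd⁴/(8D³N_a) = (69.3×10³)(5.1⁴)/(8·21.0³·11) = 57.527 N/mm = 57527 N/m
Wire length L = πDN_a = π·21.0·11 = 725.71 mm
m = ρ·(πd²/4)·L = 7920 × 20.428×10⁻⁶ m² × 0.72571 m = 0.11741 kg
f_n = ½√(k/m) = 0.5·√(57527/0.11741) = 0.5·√(4.8995e+05) = 349.98 Hz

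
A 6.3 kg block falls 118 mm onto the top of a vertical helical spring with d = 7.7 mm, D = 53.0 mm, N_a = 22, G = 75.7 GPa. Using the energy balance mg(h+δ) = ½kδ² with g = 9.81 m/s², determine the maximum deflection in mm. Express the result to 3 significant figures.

44.5 mm

k = Gd⁴/(8D³N_a) = (75.7×10³)(7.7⁴)/(8·53.0³·22) = 10.156 N/mm
W = mg = 6.3 × 9.81 = 61.803 N
½kδ² − Wδ − Wh = 0 → δ = (W + √(W² + 2kWh))/k
δ = (61.803 + √(3819.6 + 148129))/10.156 = (61.803 + 389.81)/10.156 = 44.468 mm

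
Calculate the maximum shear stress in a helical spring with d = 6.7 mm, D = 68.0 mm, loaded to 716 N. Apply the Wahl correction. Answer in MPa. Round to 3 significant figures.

Spring index C = D/d = 68.0/6.7 = 10.1493
K_W = (4C−1)/(4C−4) + 0.615/C = 39.597/36.597 + 0.0606 = 1.1426
τ₀ = 8FD/(πd³) = 8·716·68.0/(π·6.7³) = 389504/944.87 = 412.23 MPa
τ_max = K·τ₀ = 1.1426 × 412.23 = 471 MPa

471 MPa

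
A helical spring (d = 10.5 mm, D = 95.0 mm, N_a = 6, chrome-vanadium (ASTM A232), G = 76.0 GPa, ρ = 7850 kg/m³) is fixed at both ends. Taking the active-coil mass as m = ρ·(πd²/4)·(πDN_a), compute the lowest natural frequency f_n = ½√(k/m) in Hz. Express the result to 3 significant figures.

k = Gd⁴/(8D³N_a) = (76.0×10³)(10.5⁴)/(8·95.0³·6) = 22.447 N/mm = 22447 N/m
Wire length L = πDN_a = π·95.0·6 = 1790.7 mm
m = ρ·(πd²/4)·L = 7850 × 86.59×10⁻⁶ m² × 1.7907 m = 1.2172 kg
f_n = ½√(k/m) = 0.5·√(22447/1.2172) = 0.5·√(18441) = 67.9 Hz

67.9 Hz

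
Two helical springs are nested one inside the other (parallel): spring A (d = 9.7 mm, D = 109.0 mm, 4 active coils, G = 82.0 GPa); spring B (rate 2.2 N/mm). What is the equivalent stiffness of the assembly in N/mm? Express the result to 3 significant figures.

19.7 N/mm

k_A = Gd⁴/(8D³N_a) = (82.0×10³)(9.7⁴)/(8·109.0³·4) = 17.517 N/mm
Parallel: k_eq = 17.517 + 2.2 = 19.717 N/mm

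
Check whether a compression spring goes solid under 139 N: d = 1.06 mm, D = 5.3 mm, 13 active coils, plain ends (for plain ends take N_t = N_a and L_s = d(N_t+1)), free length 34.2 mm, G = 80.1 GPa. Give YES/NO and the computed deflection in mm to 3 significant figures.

YES, δ = 21.3 mm

k = Gd⁴/(8D³N_a) = (80.1×10³)(1.06⁴)/(8·5.3³·13) = 6.5312 N/mm
N_t = 13; L_s = 1.06·14 = 14.84 mm; δ_solid = L₀ − L_s = 34.2 − 14.84 = 19.36 mm
δ = F/k = 139/6.5312 = 21.282 mm
δ ≥ δ_solid → spring goes solid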